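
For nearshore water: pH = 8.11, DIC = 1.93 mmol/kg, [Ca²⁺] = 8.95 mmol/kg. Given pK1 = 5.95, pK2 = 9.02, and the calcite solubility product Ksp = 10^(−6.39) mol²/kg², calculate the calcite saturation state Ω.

α₂ = 1 / (1 + [H⁺]/K2 + [H⁺]²/(K1K2)) = 1 / (1 + 10^+0.91 + 10^-1.25)
   = 1 / (1 + 8.1283 + 0.056234) = 1/9.1845 = 0.1089
[CO3²⁻] = α₂ × DIC = 0.1089 × 1.93 = 0.2101 mmol/kg
Ksp = 10^(−6.39) = 4.074×10^-7
Ω = [Ca²⁺][CO3²⁻]/Ksp = (8.95×10^-3)(2.101×10^-4) / 4.074×10^-7 = 4.62

Ω = 4.62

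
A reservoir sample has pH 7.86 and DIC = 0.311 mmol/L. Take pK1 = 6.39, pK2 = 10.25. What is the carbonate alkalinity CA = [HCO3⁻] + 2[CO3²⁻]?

CA = 0.302 mmol/L

CA = [HCO3⁻] + 2[CO3²⁻] = (α₁ + 2α₂)·DIC
At pH 7.86: [H⁺]/K1 = 10^-1.47 = 0.033884, K2/[H⁺] = 10^-2.39 = 0.0040738
α₁ = 1/(1 + 0.033884 + 0.0040738) = 1/1.0380 = 0.9634; α₂ = α₁·K2/[H⁺] = 0.003925
α₁ + 2α₂ = 0.9713
CA = 0.9713 × 0.311 = 0.302 mmol/L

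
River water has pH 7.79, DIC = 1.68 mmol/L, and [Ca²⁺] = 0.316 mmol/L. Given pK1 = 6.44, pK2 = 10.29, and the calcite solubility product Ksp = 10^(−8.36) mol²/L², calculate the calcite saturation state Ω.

Ω = 0.367

α₂ = 1 / (1 + [H⁺]/K2 + [H⁺]²/(K1K2)) = 1 / (1 + 10^+2.50 + 10^+1.15)
   = 1 / (1 + 316.23 + 14.125) = 1/331.35 = 0.003018
[CO3²⁻] = α₂ × DIC = 0.003018 × 1.68 = 0.005070 mmol/L = 5.070 μmol/L
Ksp = 10^(−8.36) = 4.365×10^-9
Ω = [Ca²⁺][CO3²⁻]/Ksp = (0.316×10^-3)(5.070×10^-6) / 4.365×10^-9 = 0.367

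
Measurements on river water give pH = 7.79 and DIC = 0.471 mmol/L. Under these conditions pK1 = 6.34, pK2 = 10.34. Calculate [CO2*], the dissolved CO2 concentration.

α₀ = 1 / (1 + K1/[H⁺] + K1K2/[H⁺]²) = 1 / (1 + 10^+1.45 + 10^-1.10)
   = 1 / (1 + 28.184 + 0.079433) = 1/29.263 = 0.03417
[CO2*] = α₀ × DIC = 0.03417 × 0.471 = 0.0161 mmol/L = 16.1 μmol/L

[CO2*] = 16.1 μmol/L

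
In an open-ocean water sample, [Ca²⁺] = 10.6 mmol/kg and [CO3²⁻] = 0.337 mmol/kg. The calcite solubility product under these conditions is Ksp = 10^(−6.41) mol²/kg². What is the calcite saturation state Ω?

Ksp = 10^(−6.41) = 3.890×10^-7
Ω = [Ca²⁺][CO3²⁻]/Ksp = (10.6×10^-3)(0.337×10^-3) / 3.890×10^-7 = 9.18

Ω = 9.18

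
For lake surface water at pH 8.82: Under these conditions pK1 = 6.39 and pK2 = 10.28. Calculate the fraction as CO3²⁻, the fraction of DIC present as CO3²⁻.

α₂ = 1 / (1 + [H⁺]/K2 + [H⁺]²/(K1K2)) = 1 / (1 + 10^+1.46 + 10^-0.97)
   = 1 / (1 + 28.840 + 0.10715) = 1/29.947 = 0.03339

α₂ = 0.0334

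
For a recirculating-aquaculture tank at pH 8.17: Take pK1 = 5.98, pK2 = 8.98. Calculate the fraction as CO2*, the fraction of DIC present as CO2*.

α₀ = 0.00556

α₀ = 1 / (1 + K1/[H⁺] + K1K2/[H⁺]²) = 1 / (1 + 10^+2.19 + 10^+1.38)
   = 1 / (1 + 154.88 + 23.988) = 1/179.87 = 0.005560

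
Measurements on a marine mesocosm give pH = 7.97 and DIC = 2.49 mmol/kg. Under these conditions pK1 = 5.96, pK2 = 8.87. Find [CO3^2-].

[CO3²⁻] = 0.276 mmol/kg

α₂ = 1 / (1 + [H⁺]/K2 + [H⁺]²/(K1K2)) = 1 / (1 + 10^+0.90 + 10^-1.11)
   = 1 / (1 + 7.9433 + 0.077625) = 1/9.0209 = 0.1109
[CO3²⁻] = α₂ × DIC = 0.1109 × 2.49 = 0.276 mmol/kg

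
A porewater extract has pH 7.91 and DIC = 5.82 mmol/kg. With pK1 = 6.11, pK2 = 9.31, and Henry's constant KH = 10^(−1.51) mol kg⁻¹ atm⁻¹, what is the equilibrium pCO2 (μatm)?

pCO2 = 2830 μatm

α₀ = 1 / (1 + K1/[H⁺] + K1K2/[H⁺]²) = 1 / (1 + 10^+1.80 + 10^+0.40)
   = 1 / (1 + 63.096 + 2.5119) = 1/66.608 = 0.01501
[CO2*] = α₀ × DIC = 0.01501 × 5.82 = 0.08738 mmol/kg
pCO2 = [CO2*]/KH = 8.738×10^-5 / 3.090×10^-2 = 2830 μatm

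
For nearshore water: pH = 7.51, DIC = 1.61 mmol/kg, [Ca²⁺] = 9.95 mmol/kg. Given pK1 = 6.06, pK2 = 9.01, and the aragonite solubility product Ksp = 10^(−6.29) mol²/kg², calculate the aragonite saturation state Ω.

Ω = 0.926

α₂ = 1 / (1 + [H⁺]/K2 + [H⁺]²/(K1K2)) = 1 / (1 + 10^+1.50 + 10^+0.05)
   = 1 / (1 + 31.623 + 1.1220) = 1/33.745 = 0.02963
[CO3²⁻] = α₂ × DIC = 0.02963 × 1.61 = 0.04771 mmol/kg
Ksp = 10^(−6.29) = 5.129×10^-7
Ω = [Ca²⁺][CO3²⁻]/Ksp = (9.95×10^-3)(4.771×10^-5) / 5.129×10^-7 = 0.926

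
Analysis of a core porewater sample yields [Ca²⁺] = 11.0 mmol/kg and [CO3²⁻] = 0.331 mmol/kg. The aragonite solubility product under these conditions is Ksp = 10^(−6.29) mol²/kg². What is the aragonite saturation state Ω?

Ksp = 10^(−6.29) = 5.129×10^-7
Ω = [Ca²⁺][CO3²⁻]/Ksp = (11.0×10^-3)(0.331×10^-3) / 5.129×10^-7 = 7.10

Ω = 7.10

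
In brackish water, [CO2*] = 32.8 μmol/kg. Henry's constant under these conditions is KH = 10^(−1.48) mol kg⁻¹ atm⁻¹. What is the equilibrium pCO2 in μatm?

pCO2 = 991 μatm

KH = 10^(−1.48) = 3.311×10^-2 mol kg⁻¹ atm⁻¹
pCO2 = [CO2*]/KH = 32.8×10^-6 / 3.311×10^-2 = 9.91×10^-4 atm = 991 μatm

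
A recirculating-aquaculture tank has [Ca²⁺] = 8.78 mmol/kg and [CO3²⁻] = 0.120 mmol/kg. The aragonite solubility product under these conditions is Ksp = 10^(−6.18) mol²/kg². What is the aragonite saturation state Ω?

Ksp = 10^(−6.18) = 6.607×10^-7
Ω = [Ca²⁺][CO3²⁻]/Ksp = (8.78×10^-3)(0.120×10^-3) / 6.607×10^-7 = 1.59

Ω = 1.59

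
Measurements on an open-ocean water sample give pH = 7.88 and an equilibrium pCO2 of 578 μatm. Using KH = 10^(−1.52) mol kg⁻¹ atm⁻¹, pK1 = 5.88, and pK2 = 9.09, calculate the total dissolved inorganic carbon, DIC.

[CO2*] = KH · pCO2 = 10^(−1.52) × 578×10^-6 = 1.746×10^-5 mol/kg
α₀ = 1/(1 + K1/[H⁺] + K1K2/[H⁺]²) = 1/(1 + 10^+2.00 + 10^+0.79) = 0.009331
DIC = [CO2*]/α₀ = 1.746×10^-5 / 0.009331 = 1.87 mmol/kg

DIC = 1.87 mmol/kg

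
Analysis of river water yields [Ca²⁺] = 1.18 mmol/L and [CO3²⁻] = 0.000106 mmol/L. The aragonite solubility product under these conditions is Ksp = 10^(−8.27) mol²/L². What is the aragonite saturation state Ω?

Ksp = 10^(−8.27) = 5.370×10^-9
Ω = [Ca²⁺][CO3²⁻]/Ksp = (1.18×10^-3)(0.000106×10^-3) / 5.370×10^-9 = 0.0233

Ω = 0.0233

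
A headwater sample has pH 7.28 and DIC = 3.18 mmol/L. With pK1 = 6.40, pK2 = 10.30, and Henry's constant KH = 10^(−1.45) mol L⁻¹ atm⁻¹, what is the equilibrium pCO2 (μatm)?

pCO2 = 1.04×10^4 μatm

α₀ = 1 / (1 + K1/[H⁺] + K1K2/[H⁺]²) = 1 / (1 + 10^+0.88 + 10^-2.14)
   = 1 / (1 + 7.5858 + 0.0072444) = 1/8.5930 = 0.1164
[CO2*] = α₀ × DIC = 0.1164 × 3.18 = 0.3701 mmol/L
pCO2 = [CO2*]/KH = 3.701×10^-4 / 3.548×10^-2 = 1.04×10^4 μatm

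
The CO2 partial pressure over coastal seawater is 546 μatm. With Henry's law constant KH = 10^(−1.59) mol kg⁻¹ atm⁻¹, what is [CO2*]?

KH = 10^(−1.59) = 2.570×10^-2 mol kg⁻¹ atm⁻¹
[CO2*] = KH · pCO2 = 2.570×10^-2 × 546×10^-6 atm = 1.40×10^-5 mol/kg

[CO2*] = 14.0 μmol/kg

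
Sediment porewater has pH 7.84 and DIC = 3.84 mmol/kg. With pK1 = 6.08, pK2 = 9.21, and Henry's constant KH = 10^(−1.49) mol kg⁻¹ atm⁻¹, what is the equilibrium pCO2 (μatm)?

pCO2 = 1950 μatm

α₀ = 1 / (1 + K1/[H⁺] + K1K2/[H⁺]²) = 1 / (1 + 10^+1.76 + 10^+0.39)
   = 1 / (1 + 57.544 + 2.4547) = 1/60.999 = 0.01639
[CO2*] = α₀ × DIC = 0.01639 × 3.84 = 0.06295 mmol/kg
pCO2 = [CO2*]/KH = 6.295×10^-5 / 3.236×10^-2 = 1950 μatm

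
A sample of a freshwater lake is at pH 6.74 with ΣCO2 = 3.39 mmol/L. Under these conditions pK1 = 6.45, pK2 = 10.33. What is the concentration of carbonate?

α₂ = 1 / (1 + [H⁺]/K2 + [H⁺]²/(K1K2)) = 1 / (1 + 10^+3.59 + 10^+3.30)
   = 1 / (1 + 3890.5 + 1995.3) = 1/5886.7 = 0.0001699
[CO3²⁻] = α₂ × DIC = 0.0001699 × 3.39 = 0.000576 mmol/L = 0.576 μmol/L

[CO3²⁻] = 0.576 μmol/L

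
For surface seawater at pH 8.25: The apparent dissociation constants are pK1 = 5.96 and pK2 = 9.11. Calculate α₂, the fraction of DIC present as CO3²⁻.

α₂ = 1 / (1 + [H⁺]/K2 + [H⁺]²/(K1K2)) = 1 / (1 + 10^+0.86 + 10^-1.43)
   = 1 / (1 + 7.2444 + 0.037154) = 1/8.2815 = 0.1208

α₂ = 0.121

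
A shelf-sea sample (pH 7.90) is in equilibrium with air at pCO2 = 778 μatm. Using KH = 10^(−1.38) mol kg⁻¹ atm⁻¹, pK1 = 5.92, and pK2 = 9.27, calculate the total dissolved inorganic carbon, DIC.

[CO2*] = KH · pCO2 = 10^(−1.38) × 778×10^-6 = 3.243×10^-5 mol/kg
α₀ = 1/(1 + K1/[H⁺] + K1K2/[H⁺]²) = 1/(1 + 10^+1.98 + 10^+0.61) = 0.009943
DIC = [CO2*]/α₀ = 3.243×10^-5 / 0.009943 = 3.26 mmol/kg

DIC = 3.26 mmol/kg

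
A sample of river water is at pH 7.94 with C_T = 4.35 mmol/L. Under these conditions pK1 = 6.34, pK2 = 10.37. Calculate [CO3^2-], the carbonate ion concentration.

α₂ = 1 / (1 + [H⁺]/K2 + [H⁺]²/(K1K2)) = 1 / (1 + 10^+2.43 + 10^+0.83)
   = 1 / (1 + 269.15 + 6.7608) = 1/276.91 = 0.003611
[CO3²⁻] = α₂ × DIC = 0.003611 × 4.35 = 0.0157 mmol/L = 15.7 μmol/L

[CO3²⁻] = 15.7 μmol/L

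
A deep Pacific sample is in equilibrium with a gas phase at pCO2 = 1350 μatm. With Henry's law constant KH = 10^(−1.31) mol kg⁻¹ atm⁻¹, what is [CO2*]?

KH = 10^(−1.31) = 4.898×10^-2 mol kg⁻¹ atm⁻¹
[CO2*] = KH · pCO2 = 4.898×10^-2 × 1350×10^-6 atm = 6.61×10^-5 mol/kg

[CO2*] = 66.1 μmol/kg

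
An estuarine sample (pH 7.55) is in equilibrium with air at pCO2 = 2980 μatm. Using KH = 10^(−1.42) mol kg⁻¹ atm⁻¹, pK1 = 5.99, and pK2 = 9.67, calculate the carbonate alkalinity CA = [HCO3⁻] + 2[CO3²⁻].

CA = 4.18 mmol/kg

[CO2*] = KH · pCO2 = 10^(−1.42) × 2980×10^-6 = 1.133×10^-4 mol/kg
α₀ = 1/(1 + K1/[H⁺] + K1K2/[H⁺]²) = 1/(1 + 10^+1.56 + 10^-0.56) = 0.02661
DIC = [CO2*]/α₀ = 1.133×10^-4 / 0.02661 = 4.258 mmol/kg
CA = (α₁ + 2α₂)·DIC = (0.9661 + 2×0.007328) × 4.258 = 4.18 mmol/kg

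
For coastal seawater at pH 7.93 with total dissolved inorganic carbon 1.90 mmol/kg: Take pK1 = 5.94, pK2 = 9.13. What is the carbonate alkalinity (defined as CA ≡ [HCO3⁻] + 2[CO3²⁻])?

CA = [HCO3⁻] + 2[CO3²⁻] = (α₁ + 2α₂)·DIC
At pH 7.93: [H⁺]/K1 = 10^-1.99 = 0.010233, K2/[H⁺] = 10^-1.20 = 0.063096
α₁ = 1/(1 + 0.010233 + 0.063096) = 1/1.0733 = 0.9317; α₂ = α₁·K2/[H⁺] = 0.05879
α₁ + 2α₂ = 1.0493
CA = 1.0493 × 1.90 = 1.99 mmol/kg

CA = 1.99 mmol/kg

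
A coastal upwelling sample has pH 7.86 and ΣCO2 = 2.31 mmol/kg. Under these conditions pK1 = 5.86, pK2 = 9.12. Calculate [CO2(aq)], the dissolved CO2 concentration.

[CO2*] = 0.0217 mmol/kg

α₀ = 1 / (1 + K1/[H⁺] + K1K2/[H⁺]²) = 1 / (1 + 10^+2.00 + 10^+0.74)
   = 1 / (1 + 100.00 + 5.4954) = 1/106.50 = 0.009390
[CO2*] = α₀ × DIC = 0.009390 × 2.31 = 0.0217 mmol/kg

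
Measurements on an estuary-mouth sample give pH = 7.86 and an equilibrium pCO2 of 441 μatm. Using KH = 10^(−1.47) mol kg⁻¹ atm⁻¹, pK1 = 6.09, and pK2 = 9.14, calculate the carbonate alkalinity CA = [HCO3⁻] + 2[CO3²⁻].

CA = 0.972 mmol/kg

[CO2*] = KH · pCO2 = 10^(−1.47) × 441×10^-6 = 1.494×10^-5 mol/kg
α₀ = 1/(1 + K1/[H⁺] + K1K2/[H⁺]²) = 1/(1 + 10^+1.77 + 10^+0.49) = 0.01588
DIC = [CO2*]/α₀ = 1.494×10^-5 / 0.01588 = 0.9410 mmol/kg
CA = (α₁ + 2α₂)·DIC = (0.9350 + 2×0.04907) × 0.9410 = 0.972 mmol/kg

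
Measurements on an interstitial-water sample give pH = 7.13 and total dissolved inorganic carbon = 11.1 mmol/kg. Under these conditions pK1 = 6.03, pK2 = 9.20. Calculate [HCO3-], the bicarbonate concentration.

α₁ = 1 / (1 + [H⁺]/K1 + K2/[H⁺]) = 1 / (1 + 10^-1.10 + 10^-2.07)
   = 1 / (1 + 0.079433 + 0.0085114) = 1/1.0879 = 0.9192
[HCO3⁻] = α₁ × DIC = 0.9192 × 11.1 = 10.2 mmol/kg

[HCO3⁻] = 10.2 mmol/kg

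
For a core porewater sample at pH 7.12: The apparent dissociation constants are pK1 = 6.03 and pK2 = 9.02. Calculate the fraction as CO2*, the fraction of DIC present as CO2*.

α₀ = 1 / (1 + K1/[H⁺] + K1K2/[H⁺]²) = 1 / (1 + 10^+1.09 + 10^-0.81)
   = 1 / (1 + 12.303 + 0.15488) = 1/13.458 = 0.07431

α₀ = 0.0743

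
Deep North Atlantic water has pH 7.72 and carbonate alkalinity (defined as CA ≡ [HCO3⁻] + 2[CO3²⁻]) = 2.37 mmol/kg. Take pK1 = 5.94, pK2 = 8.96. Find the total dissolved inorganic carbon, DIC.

CA = [HCO3⁻] + 2[CO3²⁻] = (α₁ + 2α₂)·DIC
At pH 7.72: [H⁺]/K1 = 10^-1.78 = 0.016596, K2/[H⁺] = 10^-1.24 = 0.057544
α₁ = 1/(1 + 0.016596 + 0.057544) = 1/1.0741 = 0.9310; α₂ = α₁·K2/[H⁺] = 0.05357
α₁ + 2α₂ = 1.0381
DIC = CA / (α₁ + 2α₂) = 2.37 / 1.0381 = 2.28 mmol/kg

DIC = 2.28 mmol/kg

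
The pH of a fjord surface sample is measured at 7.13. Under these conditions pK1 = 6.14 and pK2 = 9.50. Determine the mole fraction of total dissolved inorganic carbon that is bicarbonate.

α₁ = 1 / (1 + [H⁺]/K1 + K2/[H⁺]) = 1 / (1 + 10^-0.99 + 10^-2.37)
   = 1 / (1 + 0.10233 + 0.0042658) = 1/1.1066 = 0.9037

α₁ = 0.904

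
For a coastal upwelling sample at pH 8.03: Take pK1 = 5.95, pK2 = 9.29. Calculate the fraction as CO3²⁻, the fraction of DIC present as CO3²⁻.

α₂ = 1 / (1 + [H⁺]/K2 + [H⁺]²/(K1K2)) = 1 / (1 + 10^+1.26 + 10^-0.82)
   = 1 / (1 + 18.197 + 0.15136) = 1/19.348 = 0.05168

α₂ = 0.0517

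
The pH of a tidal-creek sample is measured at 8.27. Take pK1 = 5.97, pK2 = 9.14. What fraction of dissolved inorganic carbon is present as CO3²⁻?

α₂ = 1 / (1 + [H⁺]/K2 + [H⁺]²/(K1K2)) = 1 / (1 + 10^+0.87 + 10^-1.43)
   = 1 / (1 + 7.4131 + 0.037154) = 1/8.4503 = 0.1183

α₂ = 0.118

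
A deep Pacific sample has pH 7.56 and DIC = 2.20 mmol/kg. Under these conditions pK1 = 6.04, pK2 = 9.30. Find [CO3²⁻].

[CO3²⁻] = 0.0382 mmol/kg

α₂ = 1 / (1 + [H⁺]/K2 + [H⁺]²/(K1K2)) = 1 / (1 + 10^+1.74 + 10^+0.22)
   = 1 / (1 + 54.954 + 1.6596) = 1/57.614 = 0.01736
[CO3²⁻] = α₂ × DIC = 0.01736 × 2.20 = 0.0382 mmol/kg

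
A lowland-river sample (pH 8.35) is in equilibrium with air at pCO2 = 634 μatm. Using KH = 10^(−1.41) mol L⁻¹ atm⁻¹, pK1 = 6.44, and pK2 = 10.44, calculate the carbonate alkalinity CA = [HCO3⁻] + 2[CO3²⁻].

CA = 2.04 mmol/L

[CO2*] = KH · pCO2 = 10^(−1.41) × 634×10^-6 = 2.467×10^-5 mol/L
α₀ = 1/(1 + K1/[H⁺] + K1K2/[H⁺]²) = 1/(1 + 10^+1.91 + 10^-0.18) = 0.01206
DIC = [CO2*]/α₀ = 2.467×10^-5 / 0.01206 = 2.046 mmol/L
CA = (α₁ + 2α₂)·DIC = (0.9800 + 2×0.007966) × 2.046 = 2.04 mmol/L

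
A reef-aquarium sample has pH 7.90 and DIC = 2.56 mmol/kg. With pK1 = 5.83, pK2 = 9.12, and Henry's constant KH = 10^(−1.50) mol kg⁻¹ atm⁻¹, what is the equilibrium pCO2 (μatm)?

pCO2 = 645 μatm

α₀ = 1 / (1 + K1/[H⁺] + K1K2/[H⁺]²) = 1 / (1 + 10^+2.07 + 10^+0.85)
   = 1 / (1 + 117.49 + 7.0795) = 1/125.57 = 0.007964
[CO2*] = α₀ × DIC = 0.007964 × 2.56 = 0.02039 mmol/kg
pCO2 = [CO2*]/KH = 2.039×10^-5 / 3.162×10^-2 = 645 μatm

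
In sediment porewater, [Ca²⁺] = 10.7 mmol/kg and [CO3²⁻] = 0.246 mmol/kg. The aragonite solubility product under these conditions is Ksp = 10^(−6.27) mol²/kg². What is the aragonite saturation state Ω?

Ksp = 10^(−6.27) = 5.370×10^-7
Ω = [Ca²⁺][CO3²⁻]/Ksp = (10.7×10^-3)(0.246×10^-3) / 5.370×10^-7 = 4.90

Ω = 4.90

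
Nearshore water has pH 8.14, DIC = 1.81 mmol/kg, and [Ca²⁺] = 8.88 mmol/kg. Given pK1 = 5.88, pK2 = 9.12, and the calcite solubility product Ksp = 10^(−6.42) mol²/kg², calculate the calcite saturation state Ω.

α₂ = 1 / (1 + [H⁺]/K2 + [H⁺]²/(K1K2)) = 1 / (1 + 10^+0.98 + 10^-1.28)
   = 1 / (1 + 9.5499 + 0.052481) = 1/10.602 = 0.09432
[CO3²⁻] = α₂ × DIC = 0.09432 × 1.81 = 0.1707 mmol/kg
Ksp = 10^(−6.42) = 3.802×10^-7
Ω = [Ca²⁺][CO3²⁻]/Ksp = (8.88×10^-3)(1.707×10^-4) / 3.802×10^-7 = 3.99

Ω = 3.99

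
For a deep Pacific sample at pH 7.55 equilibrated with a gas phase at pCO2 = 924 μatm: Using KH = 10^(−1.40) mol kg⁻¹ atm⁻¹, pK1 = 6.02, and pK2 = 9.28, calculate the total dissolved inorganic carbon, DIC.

DIC = 1.31 mmol/kg

[CO2*] = KH · pCO2 = 10^(−1.40) × 924×10^-6 = 3.679×10^-5 mol/kg
α₀ = 1/(1 + K1/[H⁺] + K1K2/[H⁺]²) = 1/(1 + 10^+1.53 + 10^-0.20) = 0.02816
DIC = [CO2*]/α₀ = 3.679×10^-5 / 0.02816 = 1.31 mmol/kg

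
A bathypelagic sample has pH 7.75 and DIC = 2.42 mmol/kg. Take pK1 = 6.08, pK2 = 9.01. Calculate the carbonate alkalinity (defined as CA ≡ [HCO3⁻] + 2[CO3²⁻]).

CA = 2.50 mmol/kg

CA = [HCO3⁻] + 2[CO3²⁻] = (α₁ + 2α₂)·DIC
At pH 7.75: [H⁺]/K1 = 10^-1.67 = 0.021380, K2/[H⁺] = 10^-1.26 = 0.054954
α₁ = 1/(1 + 0.021380 + 0.054954) = 1/1.0763 = 0.9291; α₂ = α₁·K2/[H⁺] = 0.05106
α₁ + 2α₂ = 1.0312
CA = 1.0312 × 2.42 = 2.50 mmol/kg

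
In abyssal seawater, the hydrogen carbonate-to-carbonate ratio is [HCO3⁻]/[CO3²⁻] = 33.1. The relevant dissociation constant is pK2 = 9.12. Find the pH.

From K2 = [H⁺][CO3²⁻]/[HCO3⁻]:  pH = pK2 − log₁₀([HCO3⁻]/[CO3²⁻])
log₁₀(33.1) = +1.520
pH = 9.12 − (+1.520) = 7.60

pH = 7.60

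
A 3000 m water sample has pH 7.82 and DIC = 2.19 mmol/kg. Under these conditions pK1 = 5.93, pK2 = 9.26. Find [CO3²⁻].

α₂ = 1 / (1 + [H⁺]/K2 + [H⁺]²/(K1K2)) = 1 / (1 + 10^+1.44 + 10^-0.45)
   = 1 / (1 + 27.542 + 0.35481) = 1/28.897 = 0.03461
[CO3²⁻] = α₂ × DIC = 0.03461 × 2.19 = 0.0758 mmol/kg

[CO3²⁻] = 0.0758 mmol/kg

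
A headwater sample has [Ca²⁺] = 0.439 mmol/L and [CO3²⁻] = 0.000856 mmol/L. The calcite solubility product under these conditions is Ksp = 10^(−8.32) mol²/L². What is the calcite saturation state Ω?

Ksp = 10^(−8.32) = 4.786×10^-9
Ω = [Ca²⁺][CO3²⁻]/Ksp = (0.439×10^-3)(0.000856×10^-3) / 4.786×10^-9 = 0.0785

Ω = 0.0785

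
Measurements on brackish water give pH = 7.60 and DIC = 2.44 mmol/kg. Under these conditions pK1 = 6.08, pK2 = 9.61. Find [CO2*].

[CO2*] = 0.0709 mmol/kg

α₀ = 1 / (1 + K1/[H⁺] + K1K2/[H⁺]²) = 1 / (1 + 10^+1.52 + 10^-0.49)
   = 1 / (1 + 33.113 + 0.32359) = 1/34.437 = 0.02904
[CO2*] = α₀ × DIC = 0.02904 × 2.44 = 0.0709 mmol/kg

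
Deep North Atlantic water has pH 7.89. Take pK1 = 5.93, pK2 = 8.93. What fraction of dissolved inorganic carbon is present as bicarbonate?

α₁ = 1 / (1 + [H⁺]/K1 + K2/[H⁺]) = 1 / (1 + 10^-1.96 + 10^-1.04)
   = 1 / (1 + 0.010965 + 0.091201) = 1/1.1022 = 0.9073

α₁ = 0.907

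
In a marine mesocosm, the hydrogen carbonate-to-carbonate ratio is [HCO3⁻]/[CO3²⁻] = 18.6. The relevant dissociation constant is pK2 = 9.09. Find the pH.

From K2 = [H⁺][CO3²⁻]/[HCO3⁻]:  pH = pK2 − log₁₀([HCO3⁻]/[CO3²⁻])
log₁₀(18.6) = +1.270
pH = 9.09 − (+1.270) = 7.82

pH = 7.82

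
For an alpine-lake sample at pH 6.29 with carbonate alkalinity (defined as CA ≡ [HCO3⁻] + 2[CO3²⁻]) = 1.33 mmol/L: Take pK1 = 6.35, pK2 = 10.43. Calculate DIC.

CA = [HCO3⁻] + 2[CO3²⁻] = (α₁ + 2α₂)·DIC
At pH 6.29: [H⁺]/K1 = 10^0.06 = 1.1482, K2/[H⁺] = 10^-4.14 = 7.2444×10^-5
α₁ = 1/(1 + 1.1482 + 7.2444×10^-5) = 1/2.1482 = 0.4655; α₂ = α₁·K2/[H⁺] = 3.372×10^-5
α₁ + 2α₂ = 0.4656
DIC = CA / (α₁ + 2α₂) = 1.33 / 0.4656 = 2.86 mmol/L

DIC = 2.86 mmol/L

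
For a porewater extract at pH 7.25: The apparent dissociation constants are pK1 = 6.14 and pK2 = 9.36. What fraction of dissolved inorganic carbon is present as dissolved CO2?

α₀ = 1 / (1 + K1/[H⁺] + K1K2/[H⁺]²) = 1 / (1 + 10^+1.11 + 10^-1.00)
   = 1 / (1 + 12.882 + 0.10000) = 1/13.982 = 0.07152

α₀ = 0.0715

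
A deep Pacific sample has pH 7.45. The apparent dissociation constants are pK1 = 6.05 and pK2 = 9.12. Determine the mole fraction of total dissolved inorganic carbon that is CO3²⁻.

α₂ = 0.0201

α₂ = 1 / (1 + [H⁺]/K2 + [H⁺]²/(K1K2)) = 1 / (1 + 10^+1.67 + 10^+0.27)
   = 1 / (1 + 46.774 + 1.8621) = 1/49.636 = 0.02015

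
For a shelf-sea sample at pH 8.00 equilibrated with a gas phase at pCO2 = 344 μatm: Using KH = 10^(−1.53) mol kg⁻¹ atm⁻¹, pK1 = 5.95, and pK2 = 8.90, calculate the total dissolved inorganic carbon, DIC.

[CO2*] = KH · pCO2 = 10^(−1.53) × 344×10^-6 = 1.015×10^-5 mol/kg
α₀ = 1/(1 + K1/[H⁺] + K1K2/[H⁺]²) = 1/(1 + 10^+2.05 + 10^+1.15) = 0.007854
DIC = [CO2*]/α₀ = 1.015×10^-5 / 0.007854 = 1.29 mmol/kg

DIC = 1.29 mmol/kg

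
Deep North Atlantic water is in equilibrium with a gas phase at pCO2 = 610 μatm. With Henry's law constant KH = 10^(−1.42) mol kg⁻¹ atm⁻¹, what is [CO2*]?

[CO2*] = 23.2 μmol/kg

KH = 10^(−1.42) = 3.802×10^-2 mol kg⁻¹ atm⁻¹
[CO2*] = KH · pCO2 = 3.802×10^-2 × 610×10^-6 atm = 2.32×10^-5 mol/kg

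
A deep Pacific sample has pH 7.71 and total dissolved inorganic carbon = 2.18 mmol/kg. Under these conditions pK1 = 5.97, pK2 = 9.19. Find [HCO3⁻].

[HCO3⁻] = 2.07 mmol/kg

α₁ = 1 / (1 + [H⁺]/K1 + K2/[H⁺]) = 1 / (1 + 10^-1.74 + 10^-1.48)
   = 1 / (1 + 0.018197 + 0.033113) = 1/1.0513 = 0.9512
[HCO3⁻] = α₁ × DIC = 0.9512 × 2.18 = 2.07 mmol/kg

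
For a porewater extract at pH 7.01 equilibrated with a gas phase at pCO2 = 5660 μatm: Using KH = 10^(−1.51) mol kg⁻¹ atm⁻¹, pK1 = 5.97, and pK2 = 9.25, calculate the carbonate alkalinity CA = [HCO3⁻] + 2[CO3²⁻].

[CO2*] = KH · pCO2 = 10^(−1.51) × 5660×10^-6 = 1.749×10^-4 mol/kg
α₀ = 1/(1 + K1/[H⁺] + K1K2/[H⁺]²) = 1/(1 + 10^+1.04 + 10^-1.20) = 0.08314
DIC = [CO2*]/α₀ = 1.749×10^-4 / 0.08314 = 2.104 mmol/kg
CA = (α₁ + 2α₂)·DIC = (0.9116 + 2×0.005246) × 2.104 = 1.94 mmol/kg

CA = 1.94 mmol/kg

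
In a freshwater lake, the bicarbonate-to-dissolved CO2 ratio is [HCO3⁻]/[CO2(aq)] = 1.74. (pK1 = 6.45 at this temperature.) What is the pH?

From K1 = [H⁺][HCO3⁻]/[CO2(aq)]:  pH = pK1 + log₁₀([HCO3⁻]/[CO2(aq)])
log₁₀(1.74) = +0.241
pH = 6.45 + (+0.241) = 6.69

pH = 6.69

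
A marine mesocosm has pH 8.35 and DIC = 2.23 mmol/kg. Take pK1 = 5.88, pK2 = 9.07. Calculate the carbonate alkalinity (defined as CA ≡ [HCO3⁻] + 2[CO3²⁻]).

CA = 2.58 mmol/kg

CA = [HCO3⁻] + 2[CO3²⁻] = (α₁ + 2α₂)·DIC
At pH 8.35: [H⁺]/K1 = 10^-2.47 = 0.0033884, K2/[H⁺] = 10^-0.72 = 0.19055
α₁ = 1/(1 + 0.0033884 + 0.19055) = 1/1.1939 = 0.8376; α₂ = α₁·K2/[H⁺] = 0.1596
α₁ + 2α₂ = 1.1568
CA = 1.1568 × 2.23 = 2.58 mmol/kg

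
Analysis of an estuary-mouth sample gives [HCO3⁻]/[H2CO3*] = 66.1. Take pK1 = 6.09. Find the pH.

pH = 7.91

From K1 = [H⁺][HCO3⁻]/[H2CO3*]:  pH = pK1 + log₁₀([HCO3⁻]/[H2CO3*])
log₁₀(66.1) = +1.820
pH = 6.09 + (+1.820) = 7.91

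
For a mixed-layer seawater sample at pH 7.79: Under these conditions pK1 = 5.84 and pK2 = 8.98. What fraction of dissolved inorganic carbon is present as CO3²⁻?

α₂ = 0.0600

α₂ = 1 / (1 + [H⁺]/K2 + [H⁺]²/(K1K2)) = 1 / (1 + 10^+1.19 + 10^-0.76)
   = 1 / (1 + 15.488 + 0.17378) = 1/16.662 = 0.06002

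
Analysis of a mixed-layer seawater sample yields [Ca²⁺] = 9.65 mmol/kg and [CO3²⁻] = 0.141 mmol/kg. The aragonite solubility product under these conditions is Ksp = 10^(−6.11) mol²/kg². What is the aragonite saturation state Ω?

Ω = 1.75

Ksp = 10^(−6.11) = 7.762×10^-7
Ω = [Ca²⁺][CO3²⁻]/Ksp = (9.65×10^-3)(0.141×10^-3) / 7.762×10^-7 = 1.75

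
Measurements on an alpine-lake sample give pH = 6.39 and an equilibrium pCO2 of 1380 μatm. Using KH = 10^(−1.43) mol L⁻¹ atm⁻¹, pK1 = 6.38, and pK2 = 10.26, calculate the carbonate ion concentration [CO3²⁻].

[CO2*] = KH · pCO2 = 10^(−1.43) × 1380×10^-6 = 5.127×10^-5 mol/L
α₀ = 1/(1 + K1/[H⁺] + K1K2/[H⁺]²) = 1/(1 + 10^+0.01 + 10^-3.86) = 0.4942
DIC = [CO2*]/α₀ = 5.127×10^-5 / 0.4942 = 0.1037 mmol/L
[CO3²⁻] = α₂·DIC; α₂ = 6.822×10^-5, so [CO3²⁻] = 6.822×10^-5 × 0.1037 = 7.08×10^-6 mmol/L = 0.00708 μmol/L

[CO3²⁻] = 0.00708 μmol/L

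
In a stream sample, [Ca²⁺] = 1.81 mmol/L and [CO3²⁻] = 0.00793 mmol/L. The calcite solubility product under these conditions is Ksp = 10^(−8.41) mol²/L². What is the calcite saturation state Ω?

Ksp = 10^(−8.41) = 3.890×10^-9
Ω = [Ca²⁺][CO3²⁻]/Ksp = (1.81×10^-3)(0.00793×10^-3) / 3.890×10^-9 = 3.69

Ω = 3.69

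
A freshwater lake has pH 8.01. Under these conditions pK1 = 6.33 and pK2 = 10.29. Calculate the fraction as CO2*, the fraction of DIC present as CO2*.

α₀ = 0.0204

α₀ = 1 / (1 + K1/[H⁺] + K1K2/[H⁺]²) = 1 / (1 + 10^+1.68 + 10^-0.60)
   = 1 / (1 + 47.863 + 0.25119) = 1/49.114 = 0.02036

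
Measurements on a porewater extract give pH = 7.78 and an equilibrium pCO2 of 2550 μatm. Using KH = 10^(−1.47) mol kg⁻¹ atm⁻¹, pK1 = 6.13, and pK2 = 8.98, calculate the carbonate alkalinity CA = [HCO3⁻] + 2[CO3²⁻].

[CO2*] = KH · pCO2 = 10^(−1.47) × 2550×10^-6 = 8.641×10^-5 mol/kg
α₀ = 1/(1 + K1/[H⁺] + K1K2/[H⁺]²) = 1/(1 + 10^+1.65 + 10^+0.45) = 0.02062
DIC = [CO2*]/α₀ = 8.641×10^-5 / 0.02062 = 4.190 mmol/kg
CA = (α₁ + 2α₂)·DIC = (0.9212 + 2×0.05813) × 4.190 = 4.35 mmol/kg

CA = 4.35 mmol/kg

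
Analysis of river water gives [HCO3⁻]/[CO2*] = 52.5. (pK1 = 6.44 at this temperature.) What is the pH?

From K1 = [H⁺][HCO3⁻]/[CO2*]:  pH = pK1 + log₁₀([HCO3⁻]/[CO2*])
log₁₀(52.5) = +1.720
pH = 6.44 + (+1.720) = 8.16

pH = 8.16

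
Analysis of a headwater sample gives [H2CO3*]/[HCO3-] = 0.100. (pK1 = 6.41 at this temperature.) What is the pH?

pH = 7.41

From K1 = [H⁺][HCO3-]/[H2CO3*]:  pH = pK1 − log₁₀([H2CO3*]/[HCO3-])
log₁₀(0.100) = -1.000
pH = 6.41 − (-1.000) = 7.41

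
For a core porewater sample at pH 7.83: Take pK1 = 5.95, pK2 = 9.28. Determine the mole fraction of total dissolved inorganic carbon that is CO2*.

α₀ = 1 / (1 + K1/[H⁺] + K1K2/[H⁺]²) = 1 / (1 + 10^+1.88 + 10^+0.43)
   = 1 / (1 + 75.858 + 2.6915) = 1/79.549 = 0.01257

α₀ = 0.0126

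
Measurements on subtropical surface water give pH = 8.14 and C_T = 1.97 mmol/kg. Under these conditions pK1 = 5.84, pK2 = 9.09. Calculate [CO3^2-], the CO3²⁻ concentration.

α₂ = 1 / (1 + [H⁺]/K2 + [H⁺]²/(K1K2)) = 1 / (1 + 10^+0.95 + 10^-1.35)
   = 1 / (1 + 8.9125 + 0.044668) = 1/9.9572 = 0.1004
[CO3²⁻] = α₂ × DIC = 0.1004 × 1.97 = 0.198 mmol/kg

[CO3²⁻] = 0.198 mmol/kg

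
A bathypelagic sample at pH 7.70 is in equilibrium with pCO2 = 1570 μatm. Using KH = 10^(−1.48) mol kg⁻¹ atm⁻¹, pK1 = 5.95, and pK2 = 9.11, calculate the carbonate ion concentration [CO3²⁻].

[CO3²⁻] = 0.114 mmol/kg

[CO2*] = KH · pCO2 = 10^(−1.48) × 1570×10^-6 = 5.199×10^-5 mol/kg
α₀ = 1/(1 + K1/[H⁺] + K1K2/[H⁺]²) = 1/(1 + 10^+1.75 + 10^+0.34) = 0.01683
DIC = [CO2*]/α₀ = 5.199×10^-5 / 0.01683 = 3.089 mmol/kg
[CO3²⁻] = α₂·DIC; α₂ = 0.03682, so [CO3²⁻] = 0.03682 × 3.089 = 0.114 mmol/kg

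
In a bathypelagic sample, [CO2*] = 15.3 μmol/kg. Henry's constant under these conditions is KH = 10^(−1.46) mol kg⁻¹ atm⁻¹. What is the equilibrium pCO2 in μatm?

KH = 10^(−1.46) = 3.467×10^-2 mol kg⁻¹ atm⁻¹
pCO2 = [CO2*]/KH = 15.3×10^-6 / 3.467×10^-2 = 4.41×10^-4 atm = 441 μatm

pCO2 = 441 μatm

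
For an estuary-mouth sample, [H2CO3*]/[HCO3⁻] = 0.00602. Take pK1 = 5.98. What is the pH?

pH = 8.20

From K1 = [H⁺][HCO3⁻]/[H2CO3*]:  pH = pK1 − log₁₀([H2CO3*]/[HCO3⁻])
log₁₀(0.00602) = -2.220
pH = 5.98 − (-2.220) = 8.20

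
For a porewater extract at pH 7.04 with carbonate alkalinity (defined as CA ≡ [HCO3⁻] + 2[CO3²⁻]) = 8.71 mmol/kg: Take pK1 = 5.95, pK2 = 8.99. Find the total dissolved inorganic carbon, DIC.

CA = [HCO3⁻] + 2[CO3²⁻] = (α₁ + 2α₂)·DIC
At pH 7.04: [H⁺]/K1 = 10^-1.09 = 0.081283, K2/[H⁺] = 10^-1.95 = 0.011220
α₁ = 1/(1 + 0.081283 + 0.011220) = 1/1.0925 = 0.9153; α₂ = α₁·K2/[H⁺] = 0.01027
α₁ + 2α₂ = 0.9359
DIC = CA / (α₁ + 2α₂) = 8.71 / 0.9359 = 9.31 mmol/kg

DIC = 9.31 mmol/kg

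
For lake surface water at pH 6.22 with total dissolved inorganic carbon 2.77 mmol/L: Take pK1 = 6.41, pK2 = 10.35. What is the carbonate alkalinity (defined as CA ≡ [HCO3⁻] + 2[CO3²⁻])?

CA = 1.09 mmol/L

CA = [HCO3⁻] + 2[CO3²⁻] = (α₁ + 2α₂)·DIC
At pH 6.22: [H⁺]/K1 = 10^0.19 = 1.5488, K2/[H⁺] = 10^-4.13 = 7.4131×10^-5
α₁ = 1/(1 + 1.5488 + 7.4131×10^-5) = 1/2.5489 = 0.3923; α₂ = α₁·K2/[H⁺] = 2.908×10^-5
α₁ + 2α₂ = 0.3924
CA = 0.3924 × 2.77 = 1.09 mmol/L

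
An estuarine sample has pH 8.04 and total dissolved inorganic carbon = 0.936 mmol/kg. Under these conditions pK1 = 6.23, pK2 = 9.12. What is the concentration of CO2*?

α₀ = 1 / (1 + K1/[H⁺] + K1K2/[H⁺]²) = 1 / (1 + 10^+1.81 + 10^+0.73)
   = 1 / (1 + 64.565 + 5.3703) = 1/70.936 = 0.01410
[CO2*] = α₀ × DIC = 0.01410 × 0.936 = 0.0132 mmol/kg = 13.2 μmol/kg

[CO2*] = 13.2 μmol/kg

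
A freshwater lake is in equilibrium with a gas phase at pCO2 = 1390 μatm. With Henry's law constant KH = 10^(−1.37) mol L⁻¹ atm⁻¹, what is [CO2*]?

[CO2*] = 59.3 μmol/L

KH = 10^(−1.37) = 4.266×10^-2 mol L⁻¹ atm⁻¹
[CO2*] = KH · pCO2 = 4.266×10^-2 × 1390×10^-6 atm = 5.93×10^-5 mol/L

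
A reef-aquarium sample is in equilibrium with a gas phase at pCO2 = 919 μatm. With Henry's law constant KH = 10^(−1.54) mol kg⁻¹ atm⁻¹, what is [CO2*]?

[CO2*] = 26.5 μmol/kg

KH = 10^(−1.54) = 2.884×10^-2 mol kg⁻¹ atm⁻¹
[CO2*] = KH · pCO2 = 2.884×10^-2 × 919×10^-6 atm = 2.65×10^-5 mol/kg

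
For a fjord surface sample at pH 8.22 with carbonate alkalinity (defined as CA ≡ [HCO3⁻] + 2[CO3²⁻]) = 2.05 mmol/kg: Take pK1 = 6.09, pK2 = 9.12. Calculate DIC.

CA = [HCO3⁻] + 2[CO3²⁻] = (α₁ + 2α₂)·DIC
At pH 8.22: [H⁺]/K1 = 10^-2.13 = 0.0074131, K2/[H⁺] = 10^-0.90 = 0.12589
α₁ = 1/(1 + 0.0074131 + 0.12589) = 1/1.1333 = 0.8824; α₂ = α₁·K2/[H⁺] = 0.1111
α₁ + 2α₂ = 1.1045
DIC = CA / (α₁ + 2α₂) = 2.05 / 1.1045 = 1.86 mmol/kg

DIC = 1.86 mmol/kg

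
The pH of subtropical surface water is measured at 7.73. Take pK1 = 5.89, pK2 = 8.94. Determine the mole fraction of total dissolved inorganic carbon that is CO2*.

α₀ = 1 / (1 + K1/[H⁺] + K1K2/[H⁺]²) = 1 / (1 + 10^+1.84 + 10^+0.63)
   = 1 / (1 + 69.183 + 4.2658) = 1/74.449 = 0.01343

α₀ = 0.0134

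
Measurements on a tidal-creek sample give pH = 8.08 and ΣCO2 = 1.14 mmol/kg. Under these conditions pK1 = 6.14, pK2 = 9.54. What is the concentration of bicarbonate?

[HCO3⁻] = 1.09 mmol/kg

α₁ = 1 / (1 + [H⁺]/K1 + K2/[H⁺]) = 1 / (1 + 10^-1.94 + 10^-1.46)
   = 1 / (1 + 0.011482 + 0.034674) = 1/1.0462 = 0.9559
[HCO3⁻] = α₁ × DIC = 0.9559 × 1.14 = 1.09 mmol/kg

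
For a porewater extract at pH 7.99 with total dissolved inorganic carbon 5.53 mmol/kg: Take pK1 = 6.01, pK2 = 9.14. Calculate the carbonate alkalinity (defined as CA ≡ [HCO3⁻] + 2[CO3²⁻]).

CA = 5.84 mmol/kg

CA = [HCO3⁻] + 2[CO3²⁻] = (α₁ + 2α₂)·DIC
At pH 7.99: [H⁺]/K1 = 10^-1.98 = 0.010471, K2/[H⁺] = 10^-1.15 = 0.070795
α₁ = 1/(1 + 0.010471 + 0.070795) = 1/1.0813 = 0.9248; α₂ = α₁·K2/[H⁺] = 0.06547
α₁ + 2α₂ = 1.0558
CA = 1.0558 × 5.53 = 5.84 mmol/kg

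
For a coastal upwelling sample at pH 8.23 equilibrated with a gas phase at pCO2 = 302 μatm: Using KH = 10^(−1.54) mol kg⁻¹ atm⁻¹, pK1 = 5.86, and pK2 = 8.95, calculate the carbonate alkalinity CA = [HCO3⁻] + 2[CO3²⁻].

CA = 2.82 mmol/kg

[CO2*] = KH · pCO2 = 10^(−1.54) × 302×10^-6 = 8.710×10^-6 mol/kg
α₀ = 1/(1 + K1/[H⁺] + K1K2/[H⁺]²) = 1/(1 + 10^+2.37 + 10^+1.65) = 0.003570
DIC = [CO2*]/α₀ = 8.710×10^-6 / 0.003570 = 2.440 mmol/kg
CA = (α₁ + 2α₂)·DIC = (0.8370 + 2×0.1595) × 2.440 = 2.82 mmol/kg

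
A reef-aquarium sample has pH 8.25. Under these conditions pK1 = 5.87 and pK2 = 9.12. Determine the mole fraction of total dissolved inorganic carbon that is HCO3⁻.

α₁ = 0.878

α₁ = 1 / (1 + [H⁺]/K1 + K2/[H⁺]) = 1 / (1 + 10^-2.38 + 10^-0.87)
   = 1 / (1 + 0.0041687 + 0.13490) = 1/1.1391 = 0.8779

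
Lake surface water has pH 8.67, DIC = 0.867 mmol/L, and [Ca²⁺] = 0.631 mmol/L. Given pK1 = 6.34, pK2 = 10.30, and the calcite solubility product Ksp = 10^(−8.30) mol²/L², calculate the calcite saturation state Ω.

Ω = 2.49

α₂ = 1 / (1 + [H⁺]/K2 + [H⁺]²/(K1K2)) = 1 / (1 + 10^+1.63 + 10^-0.70)
   = 1 / (1 + 42.658 + 0.19953) = 1/43.857 = 0.02280
[CO3²⁻] = α₂ × DIC = 0.02280 × 0.867 = 0.01977 mmol/L = 19.77 μmol/L
Ksp = 10^(−8.30) = 5.012×10^-9
Ω = [Ca²⁺][CO3²⁻]/Ksp = (0.631×10^-3)(1.977×10^-5) / 5.012×10^-9 = 2.49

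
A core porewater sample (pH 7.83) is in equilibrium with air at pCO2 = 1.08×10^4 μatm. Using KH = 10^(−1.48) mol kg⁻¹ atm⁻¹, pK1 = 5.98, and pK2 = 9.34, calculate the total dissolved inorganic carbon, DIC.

[CO2*] = KH · pCO2 = 10^(−1.48) × 1.08×10^4×10^-6 = 3.576×10^-4 mol/kg
α₀ = 1/(1 + K1/[H⁺] + K1K2/[H⁺]²) = 1/(1 + 10^+1.85 + 10^+0.34) = 0.01352
DIC = [CO2*]/α₀ = 3.576×10^-4 / 0.01352 = 26.5 mmol/kg

DIC = 26.5 mmol/kg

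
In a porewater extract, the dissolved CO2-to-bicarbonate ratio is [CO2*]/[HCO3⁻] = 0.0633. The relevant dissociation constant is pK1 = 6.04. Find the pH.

From K1 = [H⁺][HCO3⁻]/[CO2*]:  pH = pK1 − log₁₀([CO2*]/[HCO3⁻])
log₁₀(0.0633) = -1.199
pH = 6.04 − (-1.199) = 7.24

pH = 7.24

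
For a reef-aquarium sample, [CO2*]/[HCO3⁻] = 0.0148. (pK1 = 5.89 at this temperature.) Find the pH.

From K1 = [H⁺][HCO3⁻]/[CO2*]:  pH = pK1 − log₁₀([CO2*]/[HCO3⁻])
log₁₀(0.0148) = -1.830
pH = 5.89 − (-1.830) = 7.72

pH = 7.72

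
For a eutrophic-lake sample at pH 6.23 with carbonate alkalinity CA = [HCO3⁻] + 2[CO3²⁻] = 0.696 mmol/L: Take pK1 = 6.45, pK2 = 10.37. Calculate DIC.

CA = [HCO3⁻] + 2[CO3²⁻] = (α₁ + 2α₂)·DIC
At pH 6.23: [H⁺]/K1 = 10^0.22 = 1.6596, K2/[H⁺] = 10^-4.14 = 7.2444×10^-5
α₁ = 1/(1 + 1.6596 + 7.2444×10^-5) = 1/2.6597 = 0.3760; α₂ = α₁·K2/[H⁺] = 2.724×10^-5
α₁ + 2α₂ = 0.3760
DIC = CA / (α₁ + 2α₂) = 0.696 / 0.3760 = 1.85 mmol/L

DIC = 1.85 mmol/L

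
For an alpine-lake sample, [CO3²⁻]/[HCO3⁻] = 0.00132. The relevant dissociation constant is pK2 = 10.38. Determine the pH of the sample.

From K2 = [H⁺][CO3²⁻]/[HCO3⁻]:  pH = pK2 + log₁₀([CO3²⁻]/[HCO3⁻])
log₁₀(0.00132) = -2.879
pH = 10.38 + (-2.879) = 7.50

pH = 7.50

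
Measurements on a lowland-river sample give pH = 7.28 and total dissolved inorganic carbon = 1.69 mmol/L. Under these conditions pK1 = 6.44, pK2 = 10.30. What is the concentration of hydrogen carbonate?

α₁ = 1 / (1 + [H⁺]/K1 + K2/[H⁺]) = 1 / (1 + 10^-0.84 + 10^-3.02)
   = 1 / (1 + 0.14454 + 0.00095499) = 1/1.1455 = 0.8730
[HCO3⁻] = α₁ × DIC = 0.8730 × 1.69 = 1.48 mmol/L

[HCO3⁻] = 1.48 mmol/L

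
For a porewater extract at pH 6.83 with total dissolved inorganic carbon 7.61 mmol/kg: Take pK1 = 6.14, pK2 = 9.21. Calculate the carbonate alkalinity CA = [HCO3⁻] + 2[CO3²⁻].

CA = [HCO3⁻] + 2[CO3²⁻] = (α₁ + 2α₂)·DIC
At pH 6.83: [H⁺]/K1 = 10^-0.69 = 0.20417, K2/[H⁺] = 10^-2.38 = 0.0041687
α₁ = 1/(1 + 0.20417 + 0.0041687) = 1/1.2083 = 0.8276; α₂ = α₁·K2/[H⁺] = 0.003450
α₁ + 2α₂ = 0.8345
CA = 0.8345 × 7.61 = 6.35 mmol/kg

CA = 6.35 mmol/kg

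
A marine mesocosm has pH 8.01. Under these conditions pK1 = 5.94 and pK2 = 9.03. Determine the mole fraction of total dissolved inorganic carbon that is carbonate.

α₂ = 0.0865

α₂ = 1 / (1 + [H⁺]/K2 + [H⁺]²/(K1K2)) = 1 / (1 + 10^+1.02 + 10^-1.05)
   = 1 / (1 + 10.471 + 0.089125) = 1/11.560 = 0.08650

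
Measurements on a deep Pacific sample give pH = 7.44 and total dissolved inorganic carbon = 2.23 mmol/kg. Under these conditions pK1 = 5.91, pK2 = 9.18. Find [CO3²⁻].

[CO3²⁻] = 0.0387 mmol/kg

α₂ = 1 / (1 + [H⁺]/K2 + [H⁺]²/(K1K2)) = 1 / (1 + 10^+1.74 + 10^+0.21)
   = 1 / (1 + 54.954 + 1.6218) = 1/57.576 = 0.01737
[CO3²⁻] = α₂ × DIC = 0.01737 × 2.23 = 0.0387 mmol/kg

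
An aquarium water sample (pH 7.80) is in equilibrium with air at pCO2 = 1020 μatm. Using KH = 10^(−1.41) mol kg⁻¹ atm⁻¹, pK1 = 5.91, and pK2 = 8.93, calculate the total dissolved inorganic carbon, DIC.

DIC = 3.35 mmol/kg

[CO2*] = KH · pCO2 = 10^(−1.41) × 1020×10^-6 = 3.968×10^-5 mol/kg
α₀ = 1/(1 + K1/[H⁺] + K1K2/[H⁺]²) = 1/(1 + 10^+1.89 + 10^+0.76) = 0.01185
DIC = [CO2*]/α₀ = 3.968×10^-5 / 0.01185 = 3.35 mmol/kg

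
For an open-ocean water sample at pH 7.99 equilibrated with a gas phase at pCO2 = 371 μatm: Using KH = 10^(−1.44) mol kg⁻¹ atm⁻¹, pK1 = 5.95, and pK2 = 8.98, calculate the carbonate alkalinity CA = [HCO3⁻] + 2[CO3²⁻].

[CO2*] = KH · pCO2 = 10^(−1.44) × 371×10^-6 = 1.347×10^-5 mol/kg
α₀ = 1/(1 + K1/[H⁺] + K1K2/[H⁺]²) = 1/(1 + 10^+2.04 + 10^+1.05) = 0.008206
DIC = [CO2*]/α₀ = 1.347×10^-5 / 0.008206 = 1.642 mmol/kg
CA = (α₁ + 2α₂)·DIC = (0.8997 + 2×0.09207) × 1.642 = 1.78 mmol/kg

CA = 1.78 mmol/kg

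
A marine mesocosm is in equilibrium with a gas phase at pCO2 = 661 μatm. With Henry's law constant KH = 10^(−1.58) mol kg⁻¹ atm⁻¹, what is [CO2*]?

KH = 10^(−1.58) = 2.630×10^-2 mol kg⁻¹ atm⁻¹
[CO2*] = KH · pCO2 = 2.630×10^-2 × 661×10^-6 atm = 1.74×10^-5 mol/kg

[CO2*] = 17.4 μmol/kg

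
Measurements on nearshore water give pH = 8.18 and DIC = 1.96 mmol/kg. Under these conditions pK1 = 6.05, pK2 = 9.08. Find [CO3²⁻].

α₂ = 1 / (1 + [H⁺]/K2 + [H⁺]²/(K1K2)) = 1 / (1 + 10^+0.90 + 10^-1.23)
   = 1 / (1 + 7.9433 + 0.058884) = 1/9.0022 = 0.1111
[CO3²⁻] = α₂ × DIC = 0.1111 × 1.96 = 0.218 mmol/kg

[CO3²⁻] = 0.218 mmol/kg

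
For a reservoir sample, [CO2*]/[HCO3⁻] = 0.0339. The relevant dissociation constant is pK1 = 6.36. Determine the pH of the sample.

pH = 7.83

From K1 = [H⁺][HCO3⁻]/[CO2*]:  pH = pK1 − log₁₀([CO2*]/[HCO3⁻])
log₁₀(0.0339) = -1.470
pH = 6.36 − (-1.470) = 7.83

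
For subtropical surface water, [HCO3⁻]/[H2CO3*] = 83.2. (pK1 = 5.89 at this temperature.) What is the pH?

From K1 = [H⁺][HCO3⁻]/[H2CO3*]:  pH = pK1 + log₁₀([HCO3⁻]/[H2CO3*])
log₁₀(83.2) = +1.920
pH = 5.89 + (+1.920) = 7.81

pH = 7.81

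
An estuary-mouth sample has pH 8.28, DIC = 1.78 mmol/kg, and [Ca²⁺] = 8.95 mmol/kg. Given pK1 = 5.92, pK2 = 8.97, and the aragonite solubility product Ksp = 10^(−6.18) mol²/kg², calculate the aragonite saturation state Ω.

Ω = 4.07

α₂ = 1 / (1 + [H⁺]/K2 + [H⁺]²/(K1K2)) = 1 / (1 + 10^+0.69 + 10^-1.67)
   = 1 / (1 + 4.8978 + 0.021380) = 1/5.9192 = 0.1689
[CO3²⁻] = α₂ × DIC = 0.1689 × 1.78 = 0.3007 mmol/kg
Ksp = 10^(−6.18) = 6.607×10^-7
Ω = [Ca²⁺][CO3²⁻]/Ksp = (8.95×10^-3)(3.007×10^-4) / 6.607×10^-7 = 4.07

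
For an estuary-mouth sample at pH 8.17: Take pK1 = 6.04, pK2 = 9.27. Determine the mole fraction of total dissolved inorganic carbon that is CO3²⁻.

α₂ = 1 / (1 + [H⁺]/K2 + [H⁺]²/(K1K2)) = 1 / (1 + 10^+1.10 + 10^-1.03)
   = 1 / (1 + 12.589 + 0.093325) = 1/13.683 = 0.07309

α₂ = 0.0731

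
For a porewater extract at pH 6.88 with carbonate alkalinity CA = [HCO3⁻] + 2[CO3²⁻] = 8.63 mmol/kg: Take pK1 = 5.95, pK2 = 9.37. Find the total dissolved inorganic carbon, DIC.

DIC = 9.61 mmol/kg

CA = [HCO3⁻] + 2[CO3²⁻] = (α₁ + 2α₂)·DIC
At pH 6.88: [H⁺]/K1 = 10^-0.93 = 0.11749, K2/[H⁺] = 10^-2.49 = 0.0032359
α₁ = 1/(1 + 0.11749 + 0.0032359) = 1/1.1207 = 0.8923; α₂ = α₁·K2/[H⁺] = 0.002887
α₁ + 2α₂ = 0.8981
DIC = CA / (α₁ + 2α₂) = 8.63 / 0.8981 = 9.61 mmol/kg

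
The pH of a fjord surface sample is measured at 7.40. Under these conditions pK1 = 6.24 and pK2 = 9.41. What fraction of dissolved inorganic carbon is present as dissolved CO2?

α₀ = 1 / (1 + K1/[H⁺] + K1K2/[H⁺]²) = 1 / (1 + 10^+1.16 + 10^-0.85)
   = 1 / (1 + 14.454 + 0.14125) = 1/15.596 = 0.06412

α₀ = 0.0641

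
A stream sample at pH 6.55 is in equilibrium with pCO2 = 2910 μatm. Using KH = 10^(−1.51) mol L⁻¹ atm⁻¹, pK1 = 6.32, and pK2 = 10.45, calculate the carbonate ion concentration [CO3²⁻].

[CO3²⁻] = 0.0192 μmol/L

[CO2*] = KH · pCO2 = 10^(−1.51) × 2910×10^-6 = 8.993×10^-5 mol/L
α₀ = 1/(1 + K1/[H⁺] + K1K2/[H⁺]²) = 1/(1 + 10^+0.23 + 10^-3.67) = 0.3706
DIC = [CO2*]/α₀ = 8.993×10^-5 / 0.3706 = 0.2427 mmol/L
[CO3²⁻] = α₂·DIC; α₂ = 7.923×10^-5, so [CO3²⁻] = 7.923×10^-5 × 0.2427 = 1.92×10^-5 mmol/L = 0.0192 μmol/L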